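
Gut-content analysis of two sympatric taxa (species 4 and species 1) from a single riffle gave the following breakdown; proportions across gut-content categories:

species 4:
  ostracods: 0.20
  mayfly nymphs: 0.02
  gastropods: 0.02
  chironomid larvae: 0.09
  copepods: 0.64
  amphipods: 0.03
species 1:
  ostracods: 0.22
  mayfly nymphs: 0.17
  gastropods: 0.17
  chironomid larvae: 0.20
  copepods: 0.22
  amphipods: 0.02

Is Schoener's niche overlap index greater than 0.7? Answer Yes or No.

No

Σ|p₁ᵢ − p₂ᵢ| = 0.02 + 0.15 + 0.15 + 0.11 + 0.42 + 0.01 = 0.86
D = 1 − ½ × 0.86 = 1 − 0.430 = 0.5700
D = 0.5700 < 0.7 → No.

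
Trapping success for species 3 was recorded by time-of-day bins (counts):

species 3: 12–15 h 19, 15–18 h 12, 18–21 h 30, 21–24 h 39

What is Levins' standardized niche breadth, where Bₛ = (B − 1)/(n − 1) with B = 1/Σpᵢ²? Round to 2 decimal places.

0.81

Proportions for species 3 (n=100): 19/100=0.1900, 12/100=0.1200, 30/100=0.3000, 39/100=0.3900
Σpᵢ² = 0.1900² + 0.1200² + 0.3000² + 0.3900² = 0.036100 + 0.014400 + 0.090000 + 0.152100 = 0.292600
B = 1 / 0.292600 = 3.4176
Bₛ = (B − 1)/(n − 1) = (3.4176 − 1)/(4 − 1) = 2.4176/3 = 0.8059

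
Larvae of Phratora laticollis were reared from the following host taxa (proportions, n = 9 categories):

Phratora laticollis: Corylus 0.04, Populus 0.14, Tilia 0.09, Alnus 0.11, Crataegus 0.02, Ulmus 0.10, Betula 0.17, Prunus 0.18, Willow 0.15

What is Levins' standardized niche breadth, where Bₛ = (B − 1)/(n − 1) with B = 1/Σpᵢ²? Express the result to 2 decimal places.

0.80

Σpᵢ² = 0.04² + 0.14² + 0.09² + 0.11² + 0.02² + 0.10² + 0.17² + 0.18² + 0.15² = 0.0016 + 0.0196 + 0.0081 + 0.0121 + 0.0004 + 0.0100 + 0.0289 + 0.0324 + 0.0225 = 0.1356
B = 1 / 0.1356 = 7.3746
Bₛ = (B − 1)/(n − 1) = (7.3746 − 1)/(9 − 1) = 6.3746/8 = 0.7968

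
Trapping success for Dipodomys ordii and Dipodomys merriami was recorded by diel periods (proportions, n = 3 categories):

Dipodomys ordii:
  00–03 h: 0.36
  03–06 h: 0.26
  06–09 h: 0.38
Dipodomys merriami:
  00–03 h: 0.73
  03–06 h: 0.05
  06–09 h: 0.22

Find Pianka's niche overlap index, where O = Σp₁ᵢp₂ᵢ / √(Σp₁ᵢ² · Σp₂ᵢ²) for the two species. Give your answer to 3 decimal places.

Σ p₁ᵢp₂ᵢ = 0.2628 + 0.0130 + 0.0836 = 0.3594
Σp_1ᵢ² = 0.36² + 0.26² + 0.38² = 0.1296 + 0.0676 + 0.1444 = 0.3416
Σp_2ᵢ² = 0.73² + 0.05² + 0.22² = 0.5329 + 0.0025 + 0.0484 = 0.5838
O = 0.3594 / √(0.3416 × 0.5838) = 0.3594 / 0.446571 = 0.80480

0.805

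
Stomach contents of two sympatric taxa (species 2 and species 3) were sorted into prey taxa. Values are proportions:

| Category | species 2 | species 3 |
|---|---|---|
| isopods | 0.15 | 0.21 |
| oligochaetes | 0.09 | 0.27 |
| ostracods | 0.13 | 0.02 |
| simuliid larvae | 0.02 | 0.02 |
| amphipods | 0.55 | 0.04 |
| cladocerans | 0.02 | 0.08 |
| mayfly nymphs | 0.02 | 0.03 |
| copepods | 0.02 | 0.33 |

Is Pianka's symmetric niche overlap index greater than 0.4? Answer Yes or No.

No

Σ p₁ᵢp₂ᵢ = 0.0315 + 0.0243 + 0.0026 + 0.0004 + 0.0220 + 0.0016 + 0.0006 + 0.0066 = 0.0896
Σp_1ᵢ² = 0.15² + 0.09² + 0.13² + 0.02² + 0.55² + 0.02² + 0.02² + 0.02² = 0.0225 + 0.0081 + 0.0169 + 0.0004 + 0.3025 + 0.0004 + 0.0004 + 0.0004 = 0.3516
Σp_2ᵢ² = 0.21² + 0.27² + 0.02² + 0.02² + 0.04² + 0.08² + 0.03² + 0.33² = 0.0441 + 0.0729 + 0.0004 + 0.0004 + 0.0016 + 0.0064 + 0.0009 + 0.1089 = 0.2356
O = 0.0896 / √(0.3516 × 0.2356) = 0.0896 / 0.28781 = 0.3113
O = 0.3113 < 0.4 → No.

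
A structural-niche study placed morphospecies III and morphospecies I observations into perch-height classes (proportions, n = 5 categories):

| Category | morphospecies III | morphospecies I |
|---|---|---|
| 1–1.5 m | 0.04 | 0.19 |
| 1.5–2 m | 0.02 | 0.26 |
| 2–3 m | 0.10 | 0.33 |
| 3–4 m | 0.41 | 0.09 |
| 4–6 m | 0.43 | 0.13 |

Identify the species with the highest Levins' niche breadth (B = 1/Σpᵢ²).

morphospecies I

Σp_IIIᵢ² = 0.04² + 0.02² + 0.10² + 0.41² + 0.43² = 0.0016 + 0.0004 + 0.0100 + 0.1681 + 0.1849 = 0.3650
B_III = 1 / 0.3650 = 2.7397
Σp_Iᵢ² = 0.19² + 0.26² + 0.33² + 0.09² + 0.13² = 0.0361 + 0.0676 + 0.1089 + 0.0081 + 0.0169 = 0.2376
B_I = 1 / 0.2376 = 4.2088
Highest B → broadest niche (most generalist): morphospecies I (B = 4.21).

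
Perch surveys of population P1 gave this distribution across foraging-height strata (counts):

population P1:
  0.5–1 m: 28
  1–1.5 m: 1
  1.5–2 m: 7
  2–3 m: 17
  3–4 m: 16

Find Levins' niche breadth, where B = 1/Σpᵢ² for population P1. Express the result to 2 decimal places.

Proportions for population P1 (n=69): 28/69=0.4058, 1/69=0.0145, 7/69=0.1014, 17/69=0.2464, 16/69=0.2319
Σpᵢ² = 0.4058² + 0.0145² + 0.1014² + 0.2464² + 0.2319² = 0.164674 + 0.000210 + 0.010282 + 0.060713 + 0.053778 = 0.289657
B = 1 / 0.289657 = 3.4524

3.45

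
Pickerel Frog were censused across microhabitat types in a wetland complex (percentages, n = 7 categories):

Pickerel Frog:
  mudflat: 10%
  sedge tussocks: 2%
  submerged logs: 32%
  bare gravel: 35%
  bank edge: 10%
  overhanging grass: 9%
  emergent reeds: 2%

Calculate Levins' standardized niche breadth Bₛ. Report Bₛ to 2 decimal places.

0.49

Convert percentages to proportions (divide by 100).
Σpᵢ² = 0.10² + 0.02² + 0.32² + 0.35² + 0.10² + 0.09² + 0.02² = 0.0100 + 0.0004 + 0.1024 + 0.1225 + 0.0100 + 0.0081 + 0.0004 = 0.2538
B = 1 / 0.2538 = 3.9401
Bₛ = (B − 1)/(n − 1) = (3.9401 − 1)/(7 − 1) = 2.9401/6 = 0.4900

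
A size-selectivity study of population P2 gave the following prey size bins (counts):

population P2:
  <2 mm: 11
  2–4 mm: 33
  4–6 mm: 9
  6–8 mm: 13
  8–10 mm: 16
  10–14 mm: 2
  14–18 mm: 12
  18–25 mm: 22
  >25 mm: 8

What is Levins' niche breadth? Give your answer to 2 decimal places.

Proportions for population P2 (n=126): 11/126=0.0873, 33/126=0.2619, 9/126=0.0714, 13/126=0.1032, 16/126=0.1270, 2/126=0.0159, 12/126=0.0952, 22/126=0.1746, 8/126=0.0635
Σpᵢ² = 0.0873² + 0.2619² + 0.0714² + 0.1032² + 0.1270² + 0.0159² + 0.0952² + 0.1746² + 0.0635² = 0.007621 + 0.068592 + 0.005098 + 0.010650 + 0.016129 + 0.000253 + 0.009063 + 0.030485 + 0.004032 = 0.151923
B = 1 / 0.151923 = 6.5823

6.58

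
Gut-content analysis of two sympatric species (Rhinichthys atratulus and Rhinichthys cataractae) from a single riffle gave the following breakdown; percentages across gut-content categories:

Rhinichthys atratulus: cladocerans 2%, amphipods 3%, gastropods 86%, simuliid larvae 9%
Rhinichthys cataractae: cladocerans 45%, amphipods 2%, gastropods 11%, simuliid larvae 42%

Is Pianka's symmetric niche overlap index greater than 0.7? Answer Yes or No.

Convert percentages to proportions (divide by 100).
Σ p₁ᵢp₂ᵢ = 0.0090 + 0.0006 + 0.0946 + 0.0378 = 0.1420
Σp_1ᵢ² = 0.02² + 0.03² + 0.86² + 0.09² = 0.0004 + 0.0009 + 0.7396 + 0.0081 = 0.7490
Σp_2ᵢ² = 0.45² + 0.02² + 0.11² + 0.42² = 0.2025 + 0.0004 + 0.0121 + 0.1764 = 0.3914
O = 0.1420 / √(0.7490 × 0.3914) = 0.1420 / 0.54144 = 0.2623
O = 0.2623 < 0.7 → No.

No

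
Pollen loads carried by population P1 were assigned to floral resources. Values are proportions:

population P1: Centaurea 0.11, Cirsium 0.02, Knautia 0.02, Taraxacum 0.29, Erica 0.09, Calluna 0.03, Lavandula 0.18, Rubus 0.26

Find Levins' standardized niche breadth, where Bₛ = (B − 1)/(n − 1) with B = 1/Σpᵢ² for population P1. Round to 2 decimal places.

Σpᵢ² = 0.11² + 0.02² + 0.02² + 0.29² + 0.09² + 0.03² + 0.18² + 0.26² = 0.0121 + 0.0004 + 0.0004 + 0.0841 + 0.0081 + 0.0009 + 0.0324 + 0.0676 = 0.2060
B = 1 / 0.2060 = 4.8544
Bₛ = (B − 1)/(n − 1) = (4.8544 − 1)/(8 − 1) = 3.8544/7 = 0.5506

0.55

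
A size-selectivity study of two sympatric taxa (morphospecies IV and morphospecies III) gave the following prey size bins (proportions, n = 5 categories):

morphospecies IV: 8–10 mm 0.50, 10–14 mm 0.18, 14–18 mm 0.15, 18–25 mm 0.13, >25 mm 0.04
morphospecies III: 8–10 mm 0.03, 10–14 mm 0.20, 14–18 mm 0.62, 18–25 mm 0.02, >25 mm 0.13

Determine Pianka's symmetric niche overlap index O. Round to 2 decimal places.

0.40

Σ p₁ᵢp₂ᵢ = 0.0150 + 0.0360 + 0.0930 + 0.0026 + 0.0052 = 0.1518
Σp_1ᵢ² = 0.50² + 0.18² + 0.15² + 0.13² + 0.04² = 0.2500 + 0.0324 + 0.0225 + 0.0169 + 0.0016 = 0.3234
Σp_2ᵢ² = 0.03² + 0.20² + 0.62² + 0.02² + 0.13² = 0.0009 + 0.0400 + 0.3844 + 0.0004 + 0.0169 = 0.4426
O = 0.1518 / √(0.3234 × 0.4426) = 0.1518 / 0.37833 = 0.4012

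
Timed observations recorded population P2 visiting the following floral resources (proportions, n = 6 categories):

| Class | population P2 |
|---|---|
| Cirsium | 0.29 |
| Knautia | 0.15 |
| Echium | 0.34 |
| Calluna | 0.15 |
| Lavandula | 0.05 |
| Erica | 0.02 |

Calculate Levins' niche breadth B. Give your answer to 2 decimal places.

Σpᵢ² = 0.29² + 0.15² + 0.34² + 0.15² + 0.05² + 0.02² = 0.0841 + 0.0225 + 0.1156 + 0.0225 + 0.0025 + 0.0004 = 0.2476
B = 1 / 0.2476 = 4.0388

4.04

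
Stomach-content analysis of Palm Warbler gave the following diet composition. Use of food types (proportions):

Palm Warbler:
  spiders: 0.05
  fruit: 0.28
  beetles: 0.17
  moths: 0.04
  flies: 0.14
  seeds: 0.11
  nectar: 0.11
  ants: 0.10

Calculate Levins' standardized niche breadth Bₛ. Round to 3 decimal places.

0.722

Σpᵢ² = 0.05² + 0.28² + 0.17² + 0.04² + 0.14² + 0.11² + 0.11² + 0.10² = 0.0025 + 0.0784 + 0.0289 + 0.0016 + 0.0196 + 0.0121 + 0.0121 + 0.0100 = 0.1652
B = 1 / 0.1652 = 6.05327
Bₛ = (B − 1)/(n − 1) = (6.05327 − 1)/(8 − 1) = 5.05327/7 = 0.72190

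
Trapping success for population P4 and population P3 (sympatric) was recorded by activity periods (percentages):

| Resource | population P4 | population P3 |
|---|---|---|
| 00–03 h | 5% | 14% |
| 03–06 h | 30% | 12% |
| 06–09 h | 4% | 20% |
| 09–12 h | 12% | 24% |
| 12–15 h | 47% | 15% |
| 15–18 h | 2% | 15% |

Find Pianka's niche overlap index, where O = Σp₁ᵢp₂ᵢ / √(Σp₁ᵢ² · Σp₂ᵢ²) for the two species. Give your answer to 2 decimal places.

0.64

Convert percentages to proportions (divide by 100).
Σ p₁ᵢp₂ᵢ = 0.0070 + 0.0360 + 0.0080 + 0.0288 + 0.0705 + 0.0030 = 0.1533
Σp_1ᵢ² = 0.05² + 0.30² + 0.04² + 0.12² + 0.47² + 0.02² = 0.0025 + 0.0900 + 0.0016 + 0.0144 + 0.2209 + 0.0004 = 0.3298
Σp_2ᵢ² = 0.14² + 0.12² + 0.20² + 0.24² + 0.15² + 0.15² = 0.0196 + 0.0144 + 0.0400 + 0.0576 + 0.0225 + 0.0225 = 0.1766
O = 0.1533 / √(0.3298 × 0.1766) = 0.1533 / 0.24134 = 0.6352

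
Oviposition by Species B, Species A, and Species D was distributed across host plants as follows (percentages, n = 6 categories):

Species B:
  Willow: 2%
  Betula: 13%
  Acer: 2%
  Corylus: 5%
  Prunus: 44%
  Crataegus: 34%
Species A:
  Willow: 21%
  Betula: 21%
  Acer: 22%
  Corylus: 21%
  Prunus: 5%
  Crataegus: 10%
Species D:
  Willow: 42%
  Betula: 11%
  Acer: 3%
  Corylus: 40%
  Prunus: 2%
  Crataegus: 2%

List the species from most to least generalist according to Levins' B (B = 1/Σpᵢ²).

Species A > Species B > Species D

Convert percentages to proportions (divide by 100).
Σp_Bᵢ² = 0.02² + 0.13² + 0.02² + 0.05² + 0.44² + 0.34² = 0.0004 + 0.0169 + 0.0004 + 0.0025 + 0.1936 + 0.1156 = 0.3294
B_B = 1 / 0.3294 = 3.0358
Σp_Aᵢ² = 0.21² + 0.21² + 0.22² + 0.21² + 0.05² + 0.10² = 0.0441 + 0.0441 + 0.0484 + 0.0441 + 0.0025 + 0.0100 = 0.1932
B_A = 1 / 0.1932 = 5.1760
Σp_Dᵢ² = 0.42² + 0.11² + 0.03² + 0.40² + 0.02² + 0.02² = 0.1764 + 0.0121 + 0.0009 + 0.1600 + 0.0004 + 0.0004 = 0.3502
B_D = 1 / 0.3502 = 2.8555
Ranking by B (broadest → narrowest): Species A (5.18) > Species B (3.04) > Species D (2.86)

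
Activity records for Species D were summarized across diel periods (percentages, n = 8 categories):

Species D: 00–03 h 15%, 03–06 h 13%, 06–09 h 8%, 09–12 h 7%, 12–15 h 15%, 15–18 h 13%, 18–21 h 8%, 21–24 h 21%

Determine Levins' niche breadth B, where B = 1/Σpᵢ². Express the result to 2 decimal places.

7.11

Convert percentages to proportions (divide by 100).
Σpᵢ² = 0.15² + 0.13² + 0.08² + 0.07² + 0.15² + 0.13² + 0.08² + 0.21² = 0.0225 + 0.0169 + 0.0064 + 0.0049 + 0.0225 + 0.0169 + 0.0064 + 0.0441 = 0.1406
B = 1 / 0.1406 = 7.1124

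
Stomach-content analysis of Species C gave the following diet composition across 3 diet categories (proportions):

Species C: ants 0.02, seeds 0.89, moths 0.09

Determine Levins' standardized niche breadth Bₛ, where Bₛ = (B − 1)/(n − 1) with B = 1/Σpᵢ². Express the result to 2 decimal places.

Σpᵢ² = 0.02² + 0.89² + 0.09² = 0.0004 + 0.7921 + 0.0081 = 0.8006
B = 1 / 0.8006 = 1.2491
Bₛ = (B − 1)/(n − 1) = (1.2491 − 1)/(3 − 1) = 0.2491/2 = 0.1246

0.12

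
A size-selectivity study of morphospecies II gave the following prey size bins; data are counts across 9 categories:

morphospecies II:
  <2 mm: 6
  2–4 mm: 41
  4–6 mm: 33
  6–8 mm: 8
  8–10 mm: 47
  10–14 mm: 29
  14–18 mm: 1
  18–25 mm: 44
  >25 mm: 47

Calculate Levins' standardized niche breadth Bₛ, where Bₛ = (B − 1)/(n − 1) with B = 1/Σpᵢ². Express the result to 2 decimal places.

0.69

Proportions for morphospecies II (n=256): 6/256=0.0234, 41/256=0.1602, 33/256=0.1289, 8/256=0.0313, 47/256=0.1836, 29/256=0.1133, 1/256=0.0039, 44/256=0.1719, 47/256=0.1836
Σpᵢ² = 0.0234² + 0.1602² + 0.1289² + 0.0313² + 0.1836² + 0.1133² + 0.0039² + 0.1719² + 0.1836² = 0.000548 + 0.025664 + 0.016615 + 0.000980 + 0.033709 + 0.012837 + 0.000015 + 0.029550 + 0.033709 = 0.153627
B = 1 / 0.153627 = 6.5093
Bₛ = (B − 1)/(n − 1) = (6.5093 − 1)/(9 − 1) = 5.5093/8 = 0.6887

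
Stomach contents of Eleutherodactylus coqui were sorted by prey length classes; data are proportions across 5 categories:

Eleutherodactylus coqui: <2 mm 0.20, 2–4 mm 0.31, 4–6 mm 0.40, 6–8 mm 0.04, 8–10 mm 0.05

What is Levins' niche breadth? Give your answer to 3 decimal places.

Σpᵢ² = 0.20² + 0.31² + 0.40² + 0.04² + 0.05² = 0.0400 + 0.0961 + 0.1600 + 0.0016 + 0.0025 = 0.3002
B = 1 / 0.3002 = 3.33111

3.331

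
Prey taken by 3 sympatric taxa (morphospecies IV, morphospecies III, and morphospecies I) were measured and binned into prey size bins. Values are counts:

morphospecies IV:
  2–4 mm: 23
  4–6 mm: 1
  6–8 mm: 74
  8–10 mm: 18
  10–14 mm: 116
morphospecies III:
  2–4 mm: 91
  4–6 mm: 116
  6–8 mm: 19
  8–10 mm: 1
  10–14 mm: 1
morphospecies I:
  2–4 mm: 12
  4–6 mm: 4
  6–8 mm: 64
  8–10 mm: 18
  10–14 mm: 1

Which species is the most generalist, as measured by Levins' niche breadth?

Proportions for morphospecies IV (n=232): 23/232=0.0991, 1/232=0.0043, 74/232=0.3190, 18/232=0.0776, 116/232=0.5000
Proportions for morphospecies III (n=228): 91/228=0.3991, 116/228=0.5088, 19/228=0.0833, 1/228=0.0044, 1/228=0.0044
Proportions for morphospecies I (n=99): 12/99=0.1212, 4/99=0.0404, 64/99=0.6465, 18/99=0.1818, 1/99=0.0101
Σp_IVᵢ² = 0.0991² + 0.0043² + 0.3190² + 0.0776² + 0.5000² = 0.009821 + 0.000018 + 0.101761 + 0.006022 + 0.250000 = 0.367622
B_IV = 1 / 0.367622 = 2.7202
Σp_IIIᵢ² = 0.3991² + 0.5088² + 0.0833² + 0.0044² + 0.0044² = 0.159281 + 0.258877 + 0.006939 + 0.000019 + 0.000019 = 0.425135
B_III = 1 / 0.425135 = 2.3522
Σp_Iᵢ² = 0.1212² + 0.0404² + 0.6465² + 0.1818² + 0.0101² = 0.014689 + 0.001632 + 0.417962 + 0.033051 + 0.000102 = 0.467436
B_I = 1 / 0.467436 = 2.1393
Highest B → broadest niche (most generalist): morphospecies IV (B = 2.72).

morphospecies IV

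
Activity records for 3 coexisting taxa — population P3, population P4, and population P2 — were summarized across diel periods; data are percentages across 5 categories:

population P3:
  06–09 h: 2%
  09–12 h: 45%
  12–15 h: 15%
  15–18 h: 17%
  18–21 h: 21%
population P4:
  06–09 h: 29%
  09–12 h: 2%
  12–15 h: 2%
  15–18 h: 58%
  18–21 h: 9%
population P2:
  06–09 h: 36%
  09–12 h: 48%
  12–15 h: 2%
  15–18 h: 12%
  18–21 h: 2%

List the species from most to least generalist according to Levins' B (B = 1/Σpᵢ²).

population P3 > population P2 > population P4

Convert percentages to proportions (divide by 100).
Σp_P3ᵢ² = 0.02² + 0.45² + 0.15² + 0.17² + 0.21² = 0.0004 + 0.2025 + 0.0225 + 0.0289 + 0.0441 = 0.2984
B_P3 = 1 / 0.2984 = 3.3512
Σp_P4ᵢ² = 0.29² + 0.02² + 0.02² + 0.58² + 0.09² = 0.0841 + 0.0004 + 0.0004 + 0.3364 + 0.0081 = 0.4294
B_P4 = 1 / 0.4294 = 2.3288
Σp_P2ᵢ² = 0.36² + 0.48² + 0.02² + 0.12² + 0.02² = 0.1296 + 0.2304 + 0.0004 + 0.0144 + 0.0004 = 0.3752
B_P2 = 1 / 0.3752 = 2.6652
Ranking by B (broadest → narrowest): population P3 (3.35) > population P2 (2.67) > population P4 (2.33)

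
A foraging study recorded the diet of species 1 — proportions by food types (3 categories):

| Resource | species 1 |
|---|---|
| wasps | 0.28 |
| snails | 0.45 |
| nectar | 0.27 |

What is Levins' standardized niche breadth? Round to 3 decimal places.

0.913

Σpᵢ² = 0.28² + 0.45² + 0.27² = 0.0784 + 0.2025 + 0.0729 = 0.3538
B = 1 / 0.3538 = 2.82646
Bₛ = (B − 1)/(n − 1) = (2.82646 − 1)/(3 − 1) = 1.82646/2 = 0.91323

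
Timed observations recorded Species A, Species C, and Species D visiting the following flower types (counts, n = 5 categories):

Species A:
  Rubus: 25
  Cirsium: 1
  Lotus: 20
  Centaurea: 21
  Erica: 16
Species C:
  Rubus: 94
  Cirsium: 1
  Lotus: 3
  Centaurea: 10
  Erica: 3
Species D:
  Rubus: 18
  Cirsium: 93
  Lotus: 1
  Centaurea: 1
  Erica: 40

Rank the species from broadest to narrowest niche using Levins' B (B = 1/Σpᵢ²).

Proportions for Species A (n=83): 25/83=0.3012, 1/83=0.0120, 20/83=0.2410, 21/83=0.2530, 16/83=0.1928
Proportions for Species C (n=111): 94/111=0.8468, 1/111=0.0090, 3/111=0.0270, 10/111=0.0901, 3/111=0.0270
Proportions for Species D (n=153): 18/153=0.1176, 93/153=0.6078, 1/153=0.0065, 1/153=0.0065, 40/153=0.2614
Σp_Aᵢ² = 0.3012² + 0.0120² + 0.2410² + 0.2530² + 0.1928² = 0.090721 + 0.000144 + 0.058081 + 0.064009 + 0.037172 = 0.250127
B_A = 1 / 0.250127 = 3.9980
Σp_Cᵢ² = 0.8468² + 0.0090² + 0.0270² + 0.0901² + 0.0270² = 0.717070 + 0.000081 + 0.000729 + 0.008118 + 0.000729 = 0.726727
B_C = 1 / 0.726727 = 1.3760
Σp_Dᵢ² = 0.1176² + 0.6078² + 0.0065² + 0.0065² + 0.2614² = 0.013830 + 0.369421 + 0.000042 + 0.000042 + 0.068330 = 0.451665
B_D = 1 / 0.451665 = 2.2140
Ranking by B (broadest → narrowest): Species A (4.00) > Species D (2.21) > Species C (1.38)

Species A > Species D > Species C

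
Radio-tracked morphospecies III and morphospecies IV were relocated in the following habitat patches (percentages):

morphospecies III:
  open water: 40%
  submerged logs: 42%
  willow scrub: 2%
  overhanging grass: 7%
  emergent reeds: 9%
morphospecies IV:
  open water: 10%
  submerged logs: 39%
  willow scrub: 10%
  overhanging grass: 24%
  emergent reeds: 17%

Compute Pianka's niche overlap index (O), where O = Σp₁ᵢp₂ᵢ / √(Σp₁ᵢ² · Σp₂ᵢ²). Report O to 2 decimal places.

Convert percentages to proportions (divide by 100).
Σ p₁ᵢp₂ᵢ = 0.0400 + 0.1638 + 0.0020 + 0.0168 + 0.0153 = 0.2379
Σp_1ᵢ² = 0.40² + 0.42² + 0.02² + 0.07² + 0.09² = 0.1600 + 0.1764 + 0.0004 + 0.0049 + 0.0081 = 0.3498
Σp_2ᵢ² = 0.10² + 0.39² + 0.10² + 0.24² + 0.17² = 0.0100 + 0.1521 + 0.0100 + 0.0576 + 0.0289 = 0.2586
O = 0.2379 / √(0.3498 × 0.2586) = 0.2379 / 0.30076 = 0.7910

0.79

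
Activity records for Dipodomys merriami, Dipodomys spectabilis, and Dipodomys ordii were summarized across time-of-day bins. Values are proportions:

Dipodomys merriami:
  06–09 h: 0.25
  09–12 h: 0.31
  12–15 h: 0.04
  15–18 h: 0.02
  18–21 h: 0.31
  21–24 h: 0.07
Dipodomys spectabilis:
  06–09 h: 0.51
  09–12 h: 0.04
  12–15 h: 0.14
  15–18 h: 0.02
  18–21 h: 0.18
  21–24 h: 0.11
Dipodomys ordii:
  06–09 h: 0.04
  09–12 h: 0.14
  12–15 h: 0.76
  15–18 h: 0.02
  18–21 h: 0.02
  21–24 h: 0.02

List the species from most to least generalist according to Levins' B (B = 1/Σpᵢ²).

Σp_merrᵢ² = 0.25² + 0.31² + 0.04² + 0.02² + 0.31² + 0.07² = 0.0625 + 0.0961 + 0.0016 + 0.0004 + 0.0961 + 0.0049 = 0.2616
B_merr = 1 / 0.2616 = 3.8226
Σp_specᵢ² = 0.51² + 0.04² + 0.14² + 0.02² + 0.18² + 0.11² = 0.2601 + 0.0016 + 0.0196 + 0.0004 + 0.0324 + 0.0121 = 0.3262
B_spec = 1 / 0.3262 = 3.0656
Σp_ordiᵢ² = 0.04² + 0.14² + 0.76² + 0.02² + 0.02² + 0.02² = 0.0016 + 0.0196 + 0.5776 + 0.0004 + 0.0004 + 0.0004 = 0.6000
B_ordi = 1 / 0.6000 = 1.6667
Ranking by B (broadest → narrowest): Dipodomys merriami (3.82) > Dipodomys spectabilis (3.07) > Dipodomys ordii (1.67)

Dipodomys merriami > Dipodomys spectabilis > Dipodomys ordii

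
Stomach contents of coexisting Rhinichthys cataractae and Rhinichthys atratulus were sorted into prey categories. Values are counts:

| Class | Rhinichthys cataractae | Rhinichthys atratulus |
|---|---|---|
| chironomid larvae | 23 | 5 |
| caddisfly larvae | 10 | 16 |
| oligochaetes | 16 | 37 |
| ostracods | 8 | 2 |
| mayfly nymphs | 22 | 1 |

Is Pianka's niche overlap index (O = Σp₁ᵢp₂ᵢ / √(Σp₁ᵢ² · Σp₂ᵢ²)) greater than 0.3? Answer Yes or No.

Proportions for Rhinichthys cataractae (n=79): 23/79=0.2911, 10/79=0.1266, 16/79=0.2025, 8/79=0.1013, 22/79=0.2785
Proportions for Rhinichthys atratulus (n=61): 5/61=0.0820, 16/61=0.2623, 37/61=0.6066, 2/61=0.0328, 1/61=0.0164
Σ p₁ᵢp₂ᵢ = 0.023870 + 0.033207 + 0.122837 + 0.003323 + 0.004567 = 0.187804
Σp_1ᵢ² = 0.2911² + 0.1266² + 0.2025² + 0.1013² + 0.2785² = 0.084739 + 0.016028 + 0.041006 + 0.010262 + 0.077562 = 0.229597
Σp_2ᵢ² = 0.0820² + 0.2623² + 0.6066² + 0.0328² + 0.0164² = 0.006724 + 0.068801 + 0.367964 + 0.001076 + 0.000269 = 0.444834
O = 0.187804 / √(0.229597 × 0.444834) = 0.187804 / 0.3195818 = 0.5877
O = 0.5877 > 0.3 → Yes.

Yes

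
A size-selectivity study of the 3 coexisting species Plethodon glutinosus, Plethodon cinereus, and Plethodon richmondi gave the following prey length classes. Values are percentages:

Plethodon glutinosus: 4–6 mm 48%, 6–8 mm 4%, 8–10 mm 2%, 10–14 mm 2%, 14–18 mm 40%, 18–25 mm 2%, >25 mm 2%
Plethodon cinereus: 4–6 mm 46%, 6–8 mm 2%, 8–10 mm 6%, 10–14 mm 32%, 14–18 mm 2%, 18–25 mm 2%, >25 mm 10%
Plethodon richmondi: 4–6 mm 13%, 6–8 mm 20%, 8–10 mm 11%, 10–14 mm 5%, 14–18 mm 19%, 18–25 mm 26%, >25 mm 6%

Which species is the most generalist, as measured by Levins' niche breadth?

Plethodon richmondi

Convert percentages to proportions (divide by 100).
Σp_glutᵢ² = 0.48² + 0.04² + 0.02² + 0.02² + 0.40² + 0.02² + 0.02² = 0.2304 + 0.0016 + 0.0004 + 0.0004 + 0.1600 + 0.0004 + 0.0004 = 0.3936
B_glut = 1 / 0.3936 = 2.5407
Σp_cineᵢ² = 0.46² + 0.02² + 0.06² + 0.32² + 0.02² + 0.02² + 0.10² = 0.2116 + 0.0004 + 0.0036 + 0.1024 + 0.0004 + 0.0004 + 0.0100 = 0.3288
B_cine = 1 / 0.3288 = 3.0414
Σp_richᵢ² = 0.13² + 0.20² + 0.11² + 0.05² + 0.19² + 0.26² + 0.06² = 0.0169 + 0.0400 + 0.0121 + 0.0025 + 0.0361 + 0.0676 + 0.0036 = 0.1788
B_rich = 1 / 0.1788 = 5.5928
Highest B → broadest niche (most generalist): Plethodon richmondi (B = 5.59).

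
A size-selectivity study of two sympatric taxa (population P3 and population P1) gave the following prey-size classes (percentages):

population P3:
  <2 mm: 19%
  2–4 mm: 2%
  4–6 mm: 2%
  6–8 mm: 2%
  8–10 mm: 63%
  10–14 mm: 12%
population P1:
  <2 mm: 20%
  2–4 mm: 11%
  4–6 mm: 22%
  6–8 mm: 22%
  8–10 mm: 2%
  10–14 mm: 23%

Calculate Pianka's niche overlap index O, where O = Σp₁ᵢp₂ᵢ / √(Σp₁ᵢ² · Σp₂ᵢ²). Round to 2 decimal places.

0.30

Convert percentages to proportions (divide by 100).
Σ p₁ᵢp₂ᵢ = 0.0380 + 0.0022 + 0.0044 + 0.0044 + 0.0126 + 0.0276 = 0.0892
Σp_1ᵢ² = 0.19² + 0.02² + 0.02² + 0.02² + 0.63² + 0.12² = 0.0361 + 0.0004 + 0.0004 + 0.0004 + 0.3969 + 0.0144 = 0.4486
Σp_2ᵢ² = 0.20² + 0.11² + 0.22² + 0.22² + 0.02² + 0.23² = 0.0400 + 0.0121 + 0.0484 + 0.0484 + 0.0004 + 0.0529 = 0.2022
O = 0.0892 / √(0.4486 × 0.2022) = 0.0892 / 0.30118 = 0.2962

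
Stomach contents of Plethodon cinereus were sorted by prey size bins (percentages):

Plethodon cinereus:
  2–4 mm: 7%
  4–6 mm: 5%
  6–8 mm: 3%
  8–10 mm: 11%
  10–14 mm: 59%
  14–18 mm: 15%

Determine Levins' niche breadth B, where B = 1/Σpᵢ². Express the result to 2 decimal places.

Convert percentages to proportions (divide by 100).
Σpᵢ² = 0.07² + 0.05² + 0.03² + 0.11² + 0.59² + 0.15² = 0.0049 + 0.0025 + 0.0009 + 0.0121 + 0.3481 + 0.0225 = 0.3910
B = 1 / 0.3910 = 2.5575

2.56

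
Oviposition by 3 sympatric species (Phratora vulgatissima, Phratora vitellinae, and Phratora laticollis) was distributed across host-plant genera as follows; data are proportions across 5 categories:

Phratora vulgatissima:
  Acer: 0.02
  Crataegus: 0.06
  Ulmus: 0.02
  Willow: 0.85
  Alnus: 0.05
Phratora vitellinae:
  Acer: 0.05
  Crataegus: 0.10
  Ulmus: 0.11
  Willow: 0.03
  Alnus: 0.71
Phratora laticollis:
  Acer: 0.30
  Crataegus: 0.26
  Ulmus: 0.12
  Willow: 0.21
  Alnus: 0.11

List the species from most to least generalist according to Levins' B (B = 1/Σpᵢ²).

Phratora laticollis > Phratora vitellinae > Phratora vulgatissima

Σp_vulgᵢ² = 0.02² + 0.06² + 0.02² + 0.85² + 0.05² = 0.0004 + 0.0036 + 0.0004 + 0.7225 + 0.0025 = 0.7294
B_vulg = 1 / 0.7294 = 1.3710
Σp_viteᵢ² = 0.05² + 0.10² + 0.11² + 0.03² + 0.71² = 0.0025 + 0.0100 + 0.0121 + 0.0009 + 0.5041 = 0.5296
B_vite = 1 / 0.5296 = 1.8882
Σp_latiᵢ² = 0.30² + 0.26² + 0.12² + 0.21² + 0.11² = 0.0900 + 0.0676 + 0.0144 + 0.0441 + 0.0121 = 0.2282
B_lati = 1 / 0.2282 = 4.3821
Ranking by B (broadest → narrowest): Phratora laticollis (4.38) > Phratora vitellinae (1.89) > Phratora vulgatissima (1.37)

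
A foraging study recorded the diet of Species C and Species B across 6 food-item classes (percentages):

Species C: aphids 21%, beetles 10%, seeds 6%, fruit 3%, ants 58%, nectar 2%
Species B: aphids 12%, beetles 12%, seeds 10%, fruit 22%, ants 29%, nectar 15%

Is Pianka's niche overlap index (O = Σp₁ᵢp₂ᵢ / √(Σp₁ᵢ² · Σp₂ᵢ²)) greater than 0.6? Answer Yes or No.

Convert percentages to proportions (divide by 100).
Σ p₁ᵢp₂ᵢ = 0.0252 + 0.0120 + 0.0060 + 0.0066 + 0.1682 + 0.0030 = 0.2210
Σp_1ᵢ² = 0.21² + 0.10² + 0.06² + 0.03² + 0.58² + 0.02² = 0.0441 + 0.0100 + 0.0036 + 0.0009 + 0.3364 + 0.0004 = 0.3954
Σp_2ᵢ² = 0.12² + 0.12² + 0.10² + 0.22² + 0.29² + 0.15² = 0.0144 + 0.0144 + 0.0100 + 0.0484 + 0.0841 + 0.0225 = 0.1938
O = 0.2210 / √(0.3954 × 0.1938) = 0.2210 / 0.27682 = 0.7984
O = 0.7984 > 0.6 → Yes.

Yes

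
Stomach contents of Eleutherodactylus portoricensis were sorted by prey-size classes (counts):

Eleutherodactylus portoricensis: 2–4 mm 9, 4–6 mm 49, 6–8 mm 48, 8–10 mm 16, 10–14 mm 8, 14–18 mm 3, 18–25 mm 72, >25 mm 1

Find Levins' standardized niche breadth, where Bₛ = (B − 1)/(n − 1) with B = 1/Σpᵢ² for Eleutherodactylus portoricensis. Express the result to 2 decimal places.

Proportions for Eleutherodactylus portoricensis (n=206): 9/206=0.0437, 49/206=0.2379, 48/206=0.2330, 16/206=0.0777, 8/206=0.0388, 3/206=0.0146, 72/206=0.3495, 1/206=0.0049
Σpᵢ² = 0.0437² + 0.2379² + 0.2330² + 0.0777² + 0.0388² + 0.0146² + 0.3495² + 0.0049² = 0.001910 + 0.056596 + 0.054289 + 0.006037 + 0.001505 + 0.000213 + 0.122150 + 0.000024 = 0.242724
B = 1 / 0.242724 = 4.1199
Bₛ = (B − 1)/(n − 1) = (4.1199 − 1)/(8 − 1) = 3.1199/7 = 0.4457

0.45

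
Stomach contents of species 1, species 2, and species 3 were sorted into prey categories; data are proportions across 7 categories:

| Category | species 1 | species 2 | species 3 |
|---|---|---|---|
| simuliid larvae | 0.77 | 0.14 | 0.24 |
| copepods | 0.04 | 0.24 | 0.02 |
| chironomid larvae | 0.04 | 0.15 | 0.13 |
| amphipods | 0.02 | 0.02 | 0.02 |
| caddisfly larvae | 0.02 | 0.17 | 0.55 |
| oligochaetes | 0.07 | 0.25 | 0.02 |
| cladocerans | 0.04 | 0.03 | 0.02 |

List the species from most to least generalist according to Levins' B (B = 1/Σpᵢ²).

species 2 > species 3 > species 1

Σp_1ᵢ² = 0.77² + 0.04² + 0.04² + 0.02² + 0.02² + 0.07² + 0.04² = 0.5929 + 0.0016 + 0.0016 + 0.0004 + 0.0004 + 0.0049 + 0.0016 = 0.6034
B_1 = 1 / 0.6034 = 1.6573
Σp_2ᵢ² = 0.14² + 0.24² + 0.15² + 0.02² + 0.17² + 0.25² + 0.03² = 0.0196 + 0.0576 + 0.0225 + 0.0004 + 0.0289 + 0.0625 + 0.0009 = 0.1924
B_2 = 1 / 0.1924 = 5.1975
Σp_3ᵢ² = 0.24² + 0.02² + 0.13² + 0.02² + 0.55² + 0.02² + 0.02² = 0.0576 + 0.0004 + 0.0169 + 0.0004 + 0.3025 + 0.0004 + 0.0004 = 0.3786
B_3 = 1 / 0.3786 = 2.6413
Ranking by B (broadest → narrowest): species 2 (5.20) > species 3 (2.64) > species 1 (1.66)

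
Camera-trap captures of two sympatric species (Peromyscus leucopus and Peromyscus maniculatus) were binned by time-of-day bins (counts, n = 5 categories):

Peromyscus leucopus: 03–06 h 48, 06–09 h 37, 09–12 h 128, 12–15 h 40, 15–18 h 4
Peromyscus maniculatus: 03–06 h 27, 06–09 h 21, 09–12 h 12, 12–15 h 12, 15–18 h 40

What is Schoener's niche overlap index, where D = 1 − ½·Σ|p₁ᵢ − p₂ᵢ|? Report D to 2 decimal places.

Proportions for Peromyscus leucopus (n=257): 48/257=0.1868, 37/257=0.1440, 128/257=0.4981, 40/257=0.1556, 4/257=0.0156
Proportions for Peromyscus maniculatus (n=112): 27/112=0.2411, 21/112=0.1875, 12/112=0.1071, 12/112=0.1071, 40/112=0.3571
Σ|p₁ᵢ − p₂ᵢ| = 0.0543 + 0.0435 + 0.3910 + 0.0485 + 0.3415 = 0.8788
D = 1 − ½ × 0.8788 = 1 − 0.43940 = 0.56060

0.56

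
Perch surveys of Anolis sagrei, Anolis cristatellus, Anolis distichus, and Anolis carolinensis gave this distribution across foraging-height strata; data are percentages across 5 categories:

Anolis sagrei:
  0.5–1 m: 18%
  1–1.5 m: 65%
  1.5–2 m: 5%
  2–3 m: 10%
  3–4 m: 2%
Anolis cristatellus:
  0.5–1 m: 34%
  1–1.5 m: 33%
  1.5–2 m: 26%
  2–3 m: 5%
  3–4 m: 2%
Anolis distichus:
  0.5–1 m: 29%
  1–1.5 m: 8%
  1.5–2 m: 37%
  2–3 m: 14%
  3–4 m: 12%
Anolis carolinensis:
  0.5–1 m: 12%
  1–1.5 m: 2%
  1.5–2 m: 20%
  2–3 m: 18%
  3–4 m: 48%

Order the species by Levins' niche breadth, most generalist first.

Convert percentages to proportions (divide by 100).
Σp_sagrᵢ² = 0.18² + 0.65² + 0.05² + 0.10² + 0.02² = 0.0324 + 0.4225 + 0.0025 + 0.0100 + 0.0004 = 0.4678
B_sagr = 1 / 0.4678 = 2.1377
Σp_crisᵢ² = 0.34² + 0.33² + 0.26² + 0.05² + 0.02² = 0.1156 + 0.1089 + 0.0676 + 0.0025 + 0.0004 = 0.2950
B_cris = 1 / 0.2950 = 3.3898
Σp_distᵢ² = 0.29² + 0.08² + 0.37² + 0.14² + 0.12² = 0.0841 + 0.0064 + 0.1369 + 0.0196 + 0.0144 = 0.2614
B_dist = 1 / 0.2614 = 3.8256
Σp_caroᵢ² = 0.12² + 0.02² + 0.20² + 0.18² + 0.48² = 0.0144 + 0.0004 + 0.0400 + 0.0324 + 0.2304 = 0.3176
B_caro = 1 / 0.3176 = 3.1486
Ranking by B (broadest → narrowest): Anolis distichus (3.83) > Anolis cristatellus (3.39) > Anolis carolinensis (3.15) > Anolis sagrei (2.14)

Anolis distichus > Anolis cristatellus > Anolis carolinensis > Anolis sagrei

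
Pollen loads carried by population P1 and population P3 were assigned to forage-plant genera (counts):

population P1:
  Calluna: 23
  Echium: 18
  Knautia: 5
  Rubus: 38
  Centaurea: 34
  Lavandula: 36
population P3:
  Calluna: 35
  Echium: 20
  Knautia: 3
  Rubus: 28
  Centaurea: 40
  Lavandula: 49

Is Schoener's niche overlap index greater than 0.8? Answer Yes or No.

Yes

Proportions for population P1 (n=154): 23/154=0.1494, 18/154=0.1169, 5/154=0.0325, 38/154=0.2468, 34/154=0.2208, 36/154=0.2338
Proportions for population P3 (n=175): 35/175=0.2000, 20/175=0.1143, 3/175=0.0171, 28/175=0.1600, 40/175=0.2286, 49/175=0.2800
Σ|p₁ᵢ − p₂ᵢ| = 0.0506 + 0.0026 + 0.0154 + 0.0868 + 0.0078 + 0.0462 = 0.2094
D = 1 − ½ × 0.2094 = 1 − 0.10470 = 0.89530
D = 0.89530 > 0.8 → Yes.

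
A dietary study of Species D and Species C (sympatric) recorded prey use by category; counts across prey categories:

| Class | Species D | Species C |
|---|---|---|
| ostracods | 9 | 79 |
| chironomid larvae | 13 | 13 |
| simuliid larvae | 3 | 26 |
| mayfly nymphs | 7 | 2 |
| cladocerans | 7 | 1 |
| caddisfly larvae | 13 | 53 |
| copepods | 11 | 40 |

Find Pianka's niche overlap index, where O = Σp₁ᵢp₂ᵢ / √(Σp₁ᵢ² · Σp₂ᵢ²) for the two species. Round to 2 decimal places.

Proportions for Species D (n=63): 9/63=0.1429, 13/63=0.2063, 3/63=0.0476, 7/63=0.1111, 7/63=0.1111, 13/63=0.2063, 11/63=0.1746
Proportions for Species C (n=214): 79/214=0.3692, 13/214=0.0607, 26/214=0.1215, 2/214=0.0093, 1/214=0.0047, 53/214=0.2477, 40/214=0.1869
Σ p₁ᵢp₂ᵢ = 0.052759 + 0.012522 + 0.005783 + 0.001033 + 0.000522 + 0.051101 + 0.032633 = 0.156353
Σp_1ᵢ² = 0.1429² + 0.2063² + 0.0476² + 0.1111² + 0.1111² + 0.2063² + 0.1746² = 0.020420 + 0.042560 + 0.002266 + 0.012343 + 0.012343 + 0.042560 + 0.030485 = 0.162977
Σp_2ᵢ² = 0.3692² + 0.0607² + 0.1215² + 0.0093² + 0.0047² + 0.2477² + 0.1869² = 0.136309 + 0.003684 + 0.014762 + 0.000086 + 0.000022 + 0.061355 + 0.034932 = 0.251150
O = 0.156353 / √(0.162977 × 0.251150) = 0.156353 / 0.2023158 = 0.7728

0.77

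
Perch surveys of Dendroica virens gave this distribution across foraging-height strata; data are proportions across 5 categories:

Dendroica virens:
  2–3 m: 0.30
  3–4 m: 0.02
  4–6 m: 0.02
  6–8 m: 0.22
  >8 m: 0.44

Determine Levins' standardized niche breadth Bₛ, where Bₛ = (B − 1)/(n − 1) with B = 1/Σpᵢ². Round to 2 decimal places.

0.50

Σpᵢ² = 0.30² + 0.02² + 0.02² + 0.22² + 0.44² = 0.0900 + 0.0004 + 0.0004 + 0.0484 + 0.1936 = 0.3328
B = 1 / 0.3328 = 3.0048
Bₛ = (B − 1)/(n − 1) = (3.0048 − 1)/(5 − 1) = 2.0048/4 = 0.5012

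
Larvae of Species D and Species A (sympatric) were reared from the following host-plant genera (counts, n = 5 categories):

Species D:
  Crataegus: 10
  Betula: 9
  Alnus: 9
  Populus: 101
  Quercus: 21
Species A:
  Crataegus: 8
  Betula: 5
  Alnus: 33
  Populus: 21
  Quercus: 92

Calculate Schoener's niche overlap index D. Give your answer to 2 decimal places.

0.41

Proportions for Species D (n=150): 10/150=0.0667, 9/150=0.0600, 9/150=0.0600, 101/150=0.6733, 21/150=0.1400
Proportions for Species A (n=159): 8/159=0.0503, 5/159=0.0314, 33/159=0.2075, 21/159=0.1321, 92/159=0.5786
Σ|p₁ᵢ − p₂ᵢ| = 0.0164 + 0.0286 + 0.1475 + 0.5412 + 0.4386 = 1.1723
D = 1 − ½ × 1.1723 = 1 − 0.58615 = 0.41385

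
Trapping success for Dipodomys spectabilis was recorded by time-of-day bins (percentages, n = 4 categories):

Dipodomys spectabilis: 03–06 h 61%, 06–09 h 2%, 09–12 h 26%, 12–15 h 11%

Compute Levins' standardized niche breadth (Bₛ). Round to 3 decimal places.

Convert percentages to proportions (divide by 100).
Σpᵢ² = 0.61² + 0.02² + 0.26² + 0.11² = 0.3721 + 0.0004 + 0.0676 + 0.0121 = 0.4522
B = 1 / 0.4522 = 2.21141
Bₛ = (B − 1)/(n − 1) = (2.21141 − 1)/(4 − 1) = 1.21141/3 = 0.40380

0.404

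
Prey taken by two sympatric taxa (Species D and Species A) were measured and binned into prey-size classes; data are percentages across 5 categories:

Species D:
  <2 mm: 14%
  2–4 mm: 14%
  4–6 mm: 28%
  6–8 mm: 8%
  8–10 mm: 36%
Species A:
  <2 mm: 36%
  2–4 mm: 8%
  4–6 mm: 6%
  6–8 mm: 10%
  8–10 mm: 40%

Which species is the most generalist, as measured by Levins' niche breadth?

Species D

Convert percentages to proportions (divide by 100).
Σp_Dᵢ² = 0.14² + 0.14² + 0.28² + 0.08² + 0.36² = 0.0196 + 0.0196 + 0.0784 + 0.0064 + 0.1296 = 0.2536
B_D = 1 / 0.2536 = 3.9432
Σp_Aᵢ² = 0.36² + 0.08² + 0.06² + 0.10² + 0.40² = 0.1296 + 0.0064 + 0.0036 + 0.0100 + 0.1600 = 0.3096
B_A = 1 / 0.3096 = 3.2300
Highest B → broadest niche (most generalist): Species D (B = 3.94).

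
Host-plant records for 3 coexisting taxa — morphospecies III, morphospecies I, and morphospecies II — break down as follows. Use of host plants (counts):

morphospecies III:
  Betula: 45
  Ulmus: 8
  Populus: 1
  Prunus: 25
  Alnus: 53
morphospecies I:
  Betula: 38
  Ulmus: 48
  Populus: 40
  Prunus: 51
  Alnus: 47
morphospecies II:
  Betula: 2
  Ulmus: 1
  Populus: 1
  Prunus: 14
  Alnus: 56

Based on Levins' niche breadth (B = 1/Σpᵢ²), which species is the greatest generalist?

Proportions for morphospecies III (n=132): 45/132=0.3409, 8/132=0.0606, 1/132=0.0076, 25/132=0.1894, 53/132=0.4015
Proportions for morphospecies I (n=224): 38/224=0.1696, 48/224=0.2143, 40/224=0.1786, 51/224=0.2277, 47/224=0.2098
Proportions for morphospecies II (n=74): 2/74=0.0270, 1/74=0.0135, 1/74=0.0135, 14/74=0.1892, 56/74=0.7568
Σp_IIIᵢ² = 0.3409² + 0.0606² + 0.0076² + 0.1894² + 0.4015² = 0.116213 + 0.003672 + 0.000058 + 0.035872 + 0.161202 = 0.317017
B_III = 1 / 0.317017 = 3.1544
Σp_Iᵢ² = 0.1696² + 0.2143² + 0.1786² + 0.2277² + 0.2098² = 0.028764 + 0.045924 + 0.031898 + 0.051847 + 0.044016 = 0.202449
B_I = 1 / 0.202449 = 4.9395
Σp_IIᵢ² = 0.0270² + 0.0135² + 0.0135² + 0.1892² + 0.7568² = 0.000729 + 0.000182 + 0.000182 + 0.035797 + 0.572746 = 0.609636
B_II = 1 / 0.609636 = 1.6403
Highest B → broadest niche (most generalist): morphospecies I (B = 4.94).

morphospecies I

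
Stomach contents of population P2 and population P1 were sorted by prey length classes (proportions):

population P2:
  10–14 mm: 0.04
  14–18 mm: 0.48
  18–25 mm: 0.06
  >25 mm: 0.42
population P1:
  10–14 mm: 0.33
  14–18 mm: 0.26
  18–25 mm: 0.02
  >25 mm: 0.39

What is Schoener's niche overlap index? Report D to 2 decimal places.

Σ|p₁ᵢ − p₂ᵢ| = 0.29 + 0.22 + 0.04 + 0.03 = 0.58
D = 1 − ½ × 0.58 = 1 − 0.290 = 0.7100

0.71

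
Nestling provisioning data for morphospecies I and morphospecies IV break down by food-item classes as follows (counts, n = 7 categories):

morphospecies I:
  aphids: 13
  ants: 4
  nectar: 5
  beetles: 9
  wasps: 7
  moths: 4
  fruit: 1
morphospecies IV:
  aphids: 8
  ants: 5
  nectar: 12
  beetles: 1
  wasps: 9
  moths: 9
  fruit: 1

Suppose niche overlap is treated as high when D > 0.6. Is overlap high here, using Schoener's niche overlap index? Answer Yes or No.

Yes

Proportions for morphospecies I (n=43): 13/43=0.3023, 4/43=0.0930, 5/43=0.1163, 9/43=0.2093, 7/43=0.1628, 4/43=0.0930, 1/43=0.0233
Proportions for morphospecies IV (n=45): 8/45=0.1778, 5/45=0.1111, 12/45=0.2667, 1/45=0.0222, 9/45=0.2000, 9/45=0.2000, 1/45=0.0222
Σ|p₁ᵢ − p₂ᵢ| = 0.1245 + 0.0181 + 0.1504 + 0.1871 + 0.0372 + 0.1070 + 0.0011 = 0.6254
D = 1 − ½ × 0.6254 = 1 − 0.31270 = 0.68730
D = 0.68730 > 0.6 → Yes.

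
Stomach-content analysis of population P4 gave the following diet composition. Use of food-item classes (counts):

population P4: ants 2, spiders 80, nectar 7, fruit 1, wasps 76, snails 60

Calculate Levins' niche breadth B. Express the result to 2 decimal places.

Proportions for population P4 (n=226): 2/226=0.0088, 80/226=0.3540, 7/226=0.0310, 1/226=0.0044, 76/226=0.3363, 60/226=0.2655
Σpᵢ² = 0.0088² + 0.3540² + 0.0310² + 0.0044² + 0.3363² + 0.2655² = 0.000077 + 0.125316 + 0.000961 + 0.000019 + 0.113098 + 0.070490 = 0.309961
B = 1 / 0.309961 = 3.2262

3.23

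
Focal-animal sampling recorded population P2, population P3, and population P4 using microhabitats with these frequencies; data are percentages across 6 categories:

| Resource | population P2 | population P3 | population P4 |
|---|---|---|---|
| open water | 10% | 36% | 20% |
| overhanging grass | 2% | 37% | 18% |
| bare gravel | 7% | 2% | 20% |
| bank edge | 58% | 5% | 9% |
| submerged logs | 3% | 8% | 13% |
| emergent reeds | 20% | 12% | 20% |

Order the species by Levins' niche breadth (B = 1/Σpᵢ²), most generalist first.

population P4 > population P3 > population P2

Convert percentages to proportions (divide by 100).
Σp_P2ᵢ² = 0.10² + 0.02² + 0.07² + 0.58² + 0.03² + 0.20² = 0.0100 + 0.0004 + 0.0049 + 0.3364 + 0.0009 + 0.0400 = 0.3926
B_P2 = 1 / 0.3926 = 2.5471
Σp_P3ᵢ² = 0.36² + 0.37² + 0.02² + 0.05² + 0.08² + 0.12² = 0.1296 + 0.1369 + 0.0004 + 0.0025 + 0.0064 + 0.0144 = 0.2902
B_P3 = 1 / 0.2902 = 3.4459
Σp_P4ᵢ² = 0.20² + 0.18² + 0.20² + 0.09² + 0.13² + 0.20² = 0.0400 + 0.0324 + 0.0400 + 0.0081 + 0.0169 + 0.0400 = 0.1774
B_P4 = 1 / 0.1774 = 5.6370
Ranking by B (broadest → narrowest): population P4 (5.64) > population P3 (3.45) > population P2 (2.55)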